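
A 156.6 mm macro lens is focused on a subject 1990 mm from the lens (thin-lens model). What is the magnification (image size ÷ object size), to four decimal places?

Thin lens: 1/f = 1/dₒ + 1/dᵢ → 1/dᵢ = 1/156.6 − 1/1990 = 0.0058832 mm⁻¹, so dᵢ ≈ 169.9760 mm.
Magnification m = dᵢ/dₒ = 169.9760/1990 ≈ 0.08542.

0.0854×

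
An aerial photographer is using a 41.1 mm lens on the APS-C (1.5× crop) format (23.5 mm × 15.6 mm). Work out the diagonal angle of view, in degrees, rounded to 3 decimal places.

37.879°

Sensor diagonal = √(23.5² + 15.6²) = √795.6100 ≈ 28.2066 mm.
Angle of view α = 2·arctan(d/2f) with d = 28.2066 mm and f = 41.1 mm.
d/2f = 0.34315; arctan(0.34315) ≈ 18.9394°, so α ≈ 37.8789°.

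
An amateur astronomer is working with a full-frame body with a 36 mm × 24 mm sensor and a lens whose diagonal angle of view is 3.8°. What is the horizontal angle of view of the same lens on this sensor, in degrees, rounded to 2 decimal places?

3.16°

Sensor diagonal = √(36² + 24²) = √1872.0000 ≈ 43.2666 mm.
From the diagonal AOV: f = 43.2666 / (2·tan(1.9°)) = 43.2666 / 0.06635 ≈ 652.1278 mm.
Horizontal AOV = 2·arctan(36 / (2 × 652.1278)) = 2·arctan(0.02760) ≈ 3.1621°.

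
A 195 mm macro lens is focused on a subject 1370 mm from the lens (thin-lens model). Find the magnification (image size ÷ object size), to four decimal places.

Thin lens: 1/f = 1/dₒ + 1/dᵢ → 1/dᵢ = 1/195 − 1/1370 = 0.0043983 mm⁻¹, so dᵢ ≈ 227.3617 mm.
Magnification m = dᵢ/dₒ = 227.3617/1370 ≈ 0.16596.

0.1660×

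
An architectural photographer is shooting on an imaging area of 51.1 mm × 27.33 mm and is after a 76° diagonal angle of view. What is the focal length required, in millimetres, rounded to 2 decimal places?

Sensor diagonal = √(51.1² + 27.33²) = √3358.1389 ≈ 57.9495 mm.
From α = 2·arctan(d/2f) we get f = d / (2·tan(α/2)).
With d = 57.9495 mm and α/2 = 38°, tan(α/2) ≈ 0.78129, so f ≈ 57.9495 / 1.56257 ≈ 37.0860 mm.

37.09 mm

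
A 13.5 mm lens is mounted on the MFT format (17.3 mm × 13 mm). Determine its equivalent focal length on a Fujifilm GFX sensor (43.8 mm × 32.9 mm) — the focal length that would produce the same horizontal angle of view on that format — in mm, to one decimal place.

Equal angle of view means equal width/f ratio, so f₂ = f₁ · (width₂/width₁) = 13.5 × 43.8/17.3.
f₂ = 13.5 × 2.53179 ≈ 34.179 mm.

34.2 mm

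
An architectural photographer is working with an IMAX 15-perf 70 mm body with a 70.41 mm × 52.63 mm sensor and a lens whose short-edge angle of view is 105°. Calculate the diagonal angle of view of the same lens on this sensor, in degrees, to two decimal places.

From the short-edge AOV: f = 52.63 / (2·tan(52.5°)) = 52.63 / 2.60645 ≈ 20.1922 mm.
Sensor diagonal = √(70.41² + 52.63²) = √7727.4850 ≈ 87.9061 mm.
Diagonal AOV = 2·arctan(87.9061 / (2 × 20.1922)) = 2·arctan(2.17673) ≈ 130.6515°.

130.65°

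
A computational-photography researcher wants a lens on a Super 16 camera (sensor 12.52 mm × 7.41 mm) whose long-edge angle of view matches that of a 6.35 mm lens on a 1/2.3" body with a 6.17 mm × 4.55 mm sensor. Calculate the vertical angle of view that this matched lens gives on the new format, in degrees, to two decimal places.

32.08°

Equal long-edge AOV ⇒ f₂ = f₁ · 12.52/6.17 = 6.35 × 2.02917 ≈ 12.8853 mm.
Vertical AOV on the new format = 2·arctan(7.41 / (2 × 12.8853)) = 2·arctan(0.28754) ≈ 32.0839°.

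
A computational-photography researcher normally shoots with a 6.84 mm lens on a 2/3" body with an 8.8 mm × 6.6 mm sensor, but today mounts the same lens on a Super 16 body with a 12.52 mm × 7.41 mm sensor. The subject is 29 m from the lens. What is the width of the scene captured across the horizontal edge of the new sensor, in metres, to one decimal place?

The focal length stays 6.84 mm; the relevant sensor dimension is now w = 12.52 mm. Object distance dₒ = 29 m = 29000 mm.
Thin-lens field width W = w·(dₒ − f)/f = 12.52 × (29000 − 6.84)/6.84 ≈ 53069.351 mm = 53.0694 m.

53.1 m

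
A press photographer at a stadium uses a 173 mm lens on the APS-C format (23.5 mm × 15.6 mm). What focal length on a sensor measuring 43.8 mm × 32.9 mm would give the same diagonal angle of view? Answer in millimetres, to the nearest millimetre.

Sensor diagonal = √(23.5² + 15.6²) = √795.6100 ≈ 28.2066 mm.
Sensor diagonal = √(43.8² + 32.9²) = √3000.8500 ≈ 54.7800 mm.
Equal angle of view means equal diagonal/f ratio, so f₂ = f₁ · (diagonal₂/diagonal₁) = 173 × 54.7800/28.2066.
f₂ = 173 × 1.94210 ≈ 335.984 mm.

336 mm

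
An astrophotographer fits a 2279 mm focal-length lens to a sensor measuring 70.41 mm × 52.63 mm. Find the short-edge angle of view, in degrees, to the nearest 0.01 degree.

1.32°

Angle of view α = 2·arctan(h/2f) with h = 52.63 mm and f = 2279 mm.
h/2f = 0.01155; arctan(0.01155) ≈ 0.6615°, so α ≈ 1.3231°.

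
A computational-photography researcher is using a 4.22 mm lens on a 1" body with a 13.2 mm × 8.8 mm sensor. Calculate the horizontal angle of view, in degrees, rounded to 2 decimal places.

114.81°

Angle of view α = 2·arctan(w/2f) with w = 13.2 mm and f = 4.22 mm.
w/2f = 1.56398; arctan(1.56398) ≈ 57.4054°, so α ≈ 114.8108°.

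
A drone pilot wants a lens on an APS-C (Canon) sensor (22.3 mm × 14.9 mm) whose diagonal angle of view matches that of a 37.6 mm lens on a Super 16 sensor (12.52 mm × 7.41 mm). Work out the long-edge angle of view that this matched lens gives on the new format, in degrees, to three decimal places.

Sensor diagonal = √(12.52² + 7.41²) = √211.6585 ≈ 14.5485 mm.
Sensor diagonal = √(22.3² + 14.9²) = √719.3000 ≈ 26.8198 mm.
Equal diagonal AOV ⇒ f₂ = f₁ · 26.8198/14.5485 = 37.6 × 1.84347 ≈ 69.3146 mm.
Long-edge AOV on the new format = 2·arctan(22.3 / (2 × 69.3146)) = 2·arctan(0.16086) ≈ 18.2767°.

18.277°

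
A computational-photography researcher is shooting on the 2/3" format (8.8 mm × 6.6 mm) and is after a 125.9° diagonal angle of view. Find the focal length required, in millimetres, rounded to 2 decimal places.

2.81 mm

Sensor diagonal = √(8.8² + 6.6²) = √121.0000 ≈ 11.0000 mm.
From α = 2·arctan(d/2f) we get f = d / (2·tan(α/2)).
With d = 11.0000 mm and α/2 = 62.95°, tan(α/2) ≈ 1.95838, so f ≈ 11.0000 / 3.91677 ≈ 2.8084 mm.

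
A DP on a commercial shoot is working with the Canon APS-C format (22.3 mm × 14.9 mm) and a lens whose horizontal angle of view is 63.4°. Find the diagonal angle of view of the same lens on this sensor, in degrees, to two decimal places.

73.21°

From the horizontal AOV: f = 22.3 / (2·tan(31.7°)) = 22.3 / 1.23523 ≈ 18.0534 mm.
Sensor diagonal = √(22.3² + 14.9²) = √719.3000 ≈ 26.8198 mm.
Diagonal AOV = 2·arctan(26.8198 / (2 × 18.0534)) = 2·arctan(0.74279) ≈ 73.2092°.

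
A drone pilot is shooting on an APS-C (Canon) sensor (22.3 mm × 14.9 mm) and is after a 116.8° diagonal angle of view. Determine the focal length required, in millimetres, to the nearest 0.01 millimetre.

Sensor diagonal = √(22.3² + 14.9²) = √719.3000 ≈ 26.8198 mm.
From α = 2·arctan(d/2f) we get f = d / (2·tan(α/2)).
With d = 26.8198 mm and α/2 = 58.4°, tan(α/2) ≈ 1.62548, so f ≈ 26.8198 / 3.25095 ≈ 8.2498 mm.

8.25 mm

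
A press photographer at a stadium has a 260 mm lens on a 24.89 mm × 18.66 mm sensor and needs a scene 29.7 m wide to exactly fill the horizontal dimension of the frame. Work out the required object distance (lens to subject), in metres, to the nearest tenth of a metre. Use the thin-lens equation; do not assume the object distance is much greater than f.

310.5 m

W: 29.7 m = 29700 mm.
Magnification m = w/W = dᵢ/dₒ; combined with 1/f = 1/dₒ + 1/dᵢ this gives dₒ = f·(1 + W/w).
dₒ = 260 mm × (1 + 29700/24.89) = 260 × 1194.2503 ≈ 310505.078 mm = 310.505 m.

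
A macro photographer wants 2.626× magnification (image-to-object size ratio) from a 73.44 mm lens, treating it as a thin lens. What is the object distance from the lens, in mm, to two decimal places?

101.41 mm

With m = dᵢ/dₒ and 1/f = 1/dₒ + 1/dᵢ, substituting dᵢ = m·dₒ gives 1/f = (1 + 1/m)/dₒ, hence dₒ = f·(1 + 1/m).
dₒ = 73.44 × (1 + 1/2.626) = 73.44 × 1.38081 ≈ 101.406 mm.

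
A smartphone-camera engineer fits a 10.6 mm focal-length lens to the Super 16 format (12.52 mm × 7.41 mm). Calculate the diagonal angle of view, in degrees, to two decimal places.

Sensor diagonal = √(12.52² + 7.41²) = √211.6585 ≈ 14.5485 mm.
Angle of view α = 2·arctan(d/2f) with d = 14.5485 mm and f = 10.6 mm.
d/2f = 0.68625; arctan(0.68625) ≈ 34.4598°, so α ≈ 68.9197°.

68.92°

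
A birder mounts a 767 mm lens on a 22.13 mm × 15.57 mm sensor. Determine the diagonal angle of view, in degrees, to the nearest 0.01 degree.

Sensor diagonal = √(22.13² + 15.57²) = √732.1618 ≈ 27.0585 mm.
Angle of view α = 2·arctan(d/2f) with d = 27.0585 mm and f = 767 mm.
d/2f = 0.01764; arctan(0.01764) ≈ 1.0105°, so α ≈ 2.0211°.

2.02°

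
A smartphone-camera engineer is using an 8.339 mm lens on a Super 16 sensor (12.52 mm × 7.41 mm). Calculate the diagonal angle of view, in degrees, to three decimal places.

82.197°

Sensor diagonal = √(12.52² + 7.41²) = √211.6585 ≈ 14.5485 mm.
Angle of view α = 2·arctan(d/2f) with d = 14.5485 mm and f = 8.339 mm.
d/2f = 0.87232; arctan(0.87232) ≈ 41.0987°, so α ≈ 82.1974°.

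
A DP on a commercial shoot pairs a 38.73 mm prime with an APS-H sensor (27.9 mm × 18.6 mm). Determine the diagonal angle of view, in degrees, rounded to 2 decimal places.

46.81°

Sensor diagonal = √(27.9² + 18.6²) = √1124.3700 ≈ 33.5316 mm.
Angle of view α = 2·arctan(d/2f) with d = 33.5316 mm and f = 38.73 mm.
d/2f = 0.43289; arctan(0.43289) ≈ 23.4073°, so α ≈ 46.8146°.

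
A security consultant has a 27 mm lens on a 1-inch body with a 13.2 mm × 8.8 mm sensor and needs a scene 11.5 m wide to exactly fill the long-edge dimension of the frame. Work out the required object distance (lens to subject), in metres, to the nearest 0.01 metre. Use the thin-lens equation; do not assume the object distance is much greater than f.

23.55 m

W: 11.5 m = 11500 mm.
Magnification m = w/W = dᵢ/dₒ; combined with 1/f = 1/dₒ + 1/dᵢ this gives dₒ = f·(1 + W/w).
dₒ = 27 mm × (1 + 11500/13.2) = 27 × 872.2121 ≈ 23549.727 mm = 23.5497 m.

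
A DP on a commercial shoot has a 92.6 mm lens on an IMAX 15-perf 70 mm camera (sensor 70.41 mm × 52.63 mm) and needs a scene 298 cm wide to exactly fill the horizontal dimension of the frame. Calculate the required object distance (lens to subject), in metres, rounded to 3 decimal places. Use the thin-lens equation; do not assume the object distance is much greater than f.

W: 298 cm = 2980 mm.
Magnification m = w/W = dᵢ/dₒ; combined with 1/f = 1/dₒ + 1/dᵢ this gives dₒ = f·(1 + W/w).
dₒ = 92.6 mm × (1 + 2980/70.41) = 92.6 × 43.3235 ≈ 4011.759 mm = 4.01176 m.

4.012 m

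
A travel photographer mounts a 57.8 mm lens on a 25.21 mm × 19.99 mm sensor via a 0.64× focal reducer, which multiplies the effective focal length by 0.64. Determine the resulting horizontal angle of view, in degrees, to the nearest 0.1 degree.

37.6°

Effective focal length f = 57.8 × 0.64 = 36.992 mm.
α = 2·arctan(25.21 / (2 × 36.992)) = 2·arctan(0.34075) ≈ 37.6330°.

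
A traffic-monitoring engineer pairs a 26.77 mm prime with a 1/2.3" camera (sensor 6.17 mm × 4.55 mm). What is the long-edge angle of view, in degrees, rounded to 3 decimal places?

Angle of view α = 2·arctan(w/2f) with w = 6.17 mm and f = 26.77 mm.
w/2f = 0.11524; arctan(0.11524) ≈ 6.5738°, so α ≈ 13.1476°.

13.148°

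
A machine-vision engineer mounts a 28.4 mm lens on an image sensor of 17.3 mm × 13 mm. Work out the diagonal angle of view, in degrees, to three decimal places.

Sensor diagonal = √(17.3² + 13²) = √468.2900 ≈ 21.6400 mm.
Angle of view α = 2·arctan(d/2f) with d = 21.6400 mm and f = 28.4 mm.
d/2f = 0.38099; arctan(0.38099) ≈ 20.8561°, so α ≈ 41.7123°.

41.712°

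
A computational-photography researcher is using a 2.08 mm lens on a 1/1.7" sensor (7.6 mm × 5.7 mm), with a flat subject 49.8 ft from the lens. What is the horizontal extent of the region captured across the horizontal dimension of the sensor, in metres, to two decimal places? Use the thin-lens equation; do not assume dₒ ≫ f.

55.45 m

dₒ: 49.8 ft × 304.8 mm/ft = 15179.04 mm.
Similar triangles through the lens centre give W/dₒ = w/dᵢ; with 1/f = 1/dₒ + 1/dᵢ this gives W = w·(dₒ − f)/f.
W = 7.6 mm × (15179 − 2.08) / 2.08 = 7.6 × 7296.6152 ≈ 55454.275 mm = 55.4543 m.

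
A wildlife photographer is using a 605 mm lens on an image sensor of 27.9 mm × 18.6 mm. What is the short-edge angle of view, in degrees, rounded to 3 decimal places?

Angle of view α = 2·arctan(h/2f) with h = 18.6 mm and f = 605 mm.
h/2f = 0.01537; arctan(0.01537) ≈ 0.8807°, so α ≈ 1.7614°.

1.761°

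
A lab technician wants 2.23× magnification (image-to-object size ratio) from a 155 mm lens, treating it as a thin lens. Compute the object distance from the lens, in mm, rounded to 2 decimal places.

With m = dᵢ/dₒ and 1/f = 1/dₒ + 1/dᵢ, substituting dᵢ = m·dₒ gives 1/f = (1 + 1/m)/dₒ, hence dₒ = f·(1 + 1/m).
dₒ = 155 × (1 + 1/2.23) = 155 × 1.44843 ≈ 224.507 mm.

224.51 mm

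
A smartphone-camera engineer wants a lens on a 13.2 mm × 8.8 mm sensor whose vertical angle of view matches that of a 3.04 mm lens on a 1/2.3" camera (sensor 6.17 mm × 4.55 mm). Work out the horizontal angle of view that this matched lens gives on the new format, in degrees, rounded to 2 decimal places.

Equal vertical AOV ⇒ f₂ = f₁ · 8.8/4.55 = 3.04 × 1.93407 ≈ 5.8796 mm.
Horizontal AOV on the new format = 2·arctan(13.2 / (2 × 5.8796)) = 2·arctan(1.12253) ≈ 96.6080°.

96.61°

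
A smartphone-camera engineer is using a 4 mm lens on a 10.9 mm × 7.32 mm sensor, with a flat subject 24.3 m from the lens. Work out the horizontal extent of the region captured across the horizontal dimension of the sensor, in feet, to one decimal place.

217.2 ft

dₒ: 24.3 m = 24300 mm.
Similar triangles through the lens centre give W/dₒ = w/dᵢ; with 1/f = 1/dₒ + 1/dᵢ this gives W = w·(dₒ − f)/f.
W = 10.9 mm × (24300 − 4) / 4 = 10.9 × 6074.0000 ≈ 66206.600 mm = 66206.600/304.8 ft = 217.213 ft.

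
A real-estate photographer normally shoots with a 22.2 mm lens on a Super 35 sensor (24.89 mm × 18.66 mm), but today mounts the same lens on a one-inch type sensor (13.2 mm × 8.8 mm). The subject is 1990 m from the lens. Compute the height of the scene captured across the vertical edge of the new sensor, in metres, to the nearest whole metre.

The focal length stays 22.2 mm; the relevant sensor dimension is now h = 8.8 mm. Object distance dₒ = 1990 m = 1.99e+06 mm.
Thin-lens field height W = h·(dₒ − f)/f = 8.8 × (1.99e+06 − 22.2)/22.2 ≈ 788820.029 mm = 788.82 m.

789 m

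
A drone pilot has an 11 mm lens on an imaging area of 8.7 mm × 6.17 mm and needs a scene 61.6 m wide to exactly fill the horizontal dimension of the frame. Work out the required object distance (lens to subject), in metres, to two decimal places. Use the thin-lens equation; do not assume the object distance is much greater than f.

77.90 m

W: 61.6 m = 61600 mm.
Magnification m = w/W = dᵢ/dₒ; combined with 1/f = 1/dₒ + 1/dᵢ this gives dₒ = f·(1 + W/w).
dₒ = 11 mm × (1 + 61600/8.7) = 11 × 7081.4598 ≈ 77896.057 mm = 77.8961 m.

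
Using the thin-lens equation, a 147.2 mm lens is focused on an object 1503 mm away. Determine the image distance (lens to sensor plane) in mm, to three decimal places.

1/dᵢ = 1/f − 1/dₒ = 1/147.2 − 1/1503 = 0.0061281 mm⁻¹.
dᵢ = 1/0.0061281 ≈ 163.1816 mm.

163.182 mm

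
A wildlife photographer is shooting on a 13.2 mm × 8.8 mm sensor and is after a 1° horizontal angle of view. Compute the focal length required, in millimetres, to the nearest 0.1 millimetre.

From α = 2·arctan(w/2f) we get f = w / (2·tan(α/2)).
With w = 13.2 mm and α/2 = 0.5°, tan(α/2) ≈ 0.00873, so f ≈ 13.2 / 0.01745 ≈ 756.2851 mm.

756.3 mm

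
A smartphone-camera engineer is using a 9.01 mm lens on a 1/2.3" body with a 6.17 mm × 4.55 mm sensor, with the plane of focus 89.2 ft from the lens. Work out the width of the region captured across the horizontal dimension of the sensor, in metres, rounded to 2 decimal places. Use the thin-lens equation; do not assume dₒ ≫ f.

18.61 m

dₒ: 89.2 ft × 304.8 mm/ft = 27188.16 mm.
Similar triangles through the lens centre give W/dₒ = w/dᵢ; with 1/f = 1/dₒ + 1/dᵢ this gives W = w·(dₒ − f)/f.
W = 6.17 mm × (27188.2 − 9.01) / 9.01 = 6.17 × 3016.5537 ≈ 18612.137 mm = 18.6121 m.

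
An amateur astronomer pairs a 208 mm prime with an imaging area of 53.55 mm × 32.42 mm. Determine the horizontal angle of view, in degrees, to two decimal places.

Angle of view α = 2·arctan(w/2f) with w = 53.55 mm and f = 208 mm.
w/2f = 0.12873; arctan(0.12873) ≈ 7.3351°, so α ≈ 14.6702°.

14.67°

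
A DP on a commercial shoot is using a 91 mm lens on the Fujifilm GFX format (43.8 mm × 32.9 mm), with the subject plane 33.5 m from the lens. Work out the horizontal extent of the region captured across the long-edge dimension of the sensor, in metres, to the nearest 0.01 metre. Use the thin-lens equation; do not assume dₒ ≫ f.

16.08 m

dₒ: 33.5 m = 33500 mm.
Similar triangles through the lens centre give W/dₒ = w/dᵢ; with 1/f = 1/dₒ + 1/dᵢ this gives W = w·(dₒ − f)/f.
W = 43.8 mm × (33500 − 91) / 91 = 43.8 × 367.1319 ≈ 16080.376 mm = 16.0804 m.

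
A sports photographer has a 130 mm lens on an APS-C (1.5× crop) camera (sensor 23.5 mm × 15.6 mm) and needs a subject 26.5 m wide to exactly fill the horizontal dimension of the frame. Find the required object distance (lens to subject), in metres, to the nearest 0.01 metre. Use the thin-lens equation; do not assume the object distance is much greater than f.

W: 26.5 m = 26500 mm.
Magnification m = w/W = dᵢ/dₒ; combined with 1/f = 1/dₒ + 1/dᵢ this gives dₒ = f·(1 + W/w).
dₒ = 130 mm × (1 + 26500/23.5) = 130 × 1128.6596 ≈ 146725.745 mm = 146.726 m.

146.73 m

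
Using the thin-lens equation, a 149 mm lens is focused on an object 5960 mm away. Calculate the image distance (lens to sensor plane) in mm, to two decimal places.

152.82 mm

1/dᵢ = 1/f − 1/dₒ = 1/149 − 1/5960 = 0.0065436 mm⁻¹.
dᵢ = 1/0.0065436 ≈ 152.8205 mm.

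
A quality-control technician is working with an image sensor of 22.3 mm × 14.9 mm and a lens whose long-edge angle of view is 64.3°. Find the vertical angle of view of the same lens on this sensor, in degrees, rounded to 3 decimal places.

From the long-edge AOV: f = 22.3 / (2·tan(32.15°)) = 22.3 / 1.25703 ≈ 17.7402 mm.
Vertical AOV = 2·arctan(14.9 / (2 × 17.7402)) = 2·arctan(0.41995) ≈ 45.5599°.

45.560°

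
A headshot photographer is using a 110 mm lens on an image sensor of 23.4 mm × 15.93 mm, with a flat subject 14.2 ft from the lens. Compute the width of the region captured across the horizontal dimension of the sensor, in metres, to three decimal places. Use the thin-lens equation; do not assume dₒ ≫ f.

dₒ: 14.2 ft × 304.8 mm/ft = 4328.16 mm.
Similar triangles through the lens centre give W/dₒ = w/dᵢ; with 1/f = 1/dₒ + 1/dᵢ this gives W = w·(dₒ − f)/f.
W = 23.4 mm × (4328.16 − 110) / 110 = 23.4 × 38.3469 ≈ 897.318 mm = 0.897318 m.

0.897 m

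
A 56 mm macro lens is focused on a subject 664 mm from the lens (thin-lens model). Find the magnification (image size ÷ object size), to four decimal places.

Thin lens: 1/f = 1/dₒ + 1/dᵢ → 1/dᵢ = 1/56 − 1/664 = 0.0163511 mm⁻¹, so dᵢ ≈ 61.1579 mm.
Magnification m = dᵢ/dₒ = 61.1579/664 ≈ 0.09211.

0.0921×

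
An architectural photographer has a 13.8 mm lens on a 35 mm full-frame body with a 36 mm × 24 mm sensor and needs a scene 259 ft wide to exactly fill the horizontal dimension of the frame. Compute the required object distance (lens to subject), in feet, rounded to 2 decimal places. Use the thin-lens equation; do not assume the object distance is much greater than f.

W: 259 ft × 304.8 mm/ft = 78943.20 mm.
Magnification m = w/W = dᵢ/dₒ; combined with 1/f = 1/dₒ + 1/dᵢ this gives dₒ = f·(1 + W/w).
dₒ = 13.8 mm × (1 + 78943.2/36) = 13.8 × 2193.8666 ≈ 30275.359 mm = 30275.359/304.8 ft = 99.3286 ft.

99.33 ft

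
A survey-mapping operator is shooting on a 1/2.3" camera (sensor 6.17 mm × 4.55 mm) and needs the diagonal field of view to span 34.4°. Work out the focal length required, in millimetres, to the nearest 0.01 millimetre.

Sensor diagonal = √(6.17² + 4.55²) = √58.7714 ≈ 7.6663 mm.
From α = 2·arctan(d/2f) we get f = d / (2·tan(α/2)).
With d = 7.6663 mm and α/2 = 17.2°, tan(α/2) ≈ 0.30955, so f ≈ 7.6663 / 0.61910 ≈ 12.3828 mm.

12.38 mm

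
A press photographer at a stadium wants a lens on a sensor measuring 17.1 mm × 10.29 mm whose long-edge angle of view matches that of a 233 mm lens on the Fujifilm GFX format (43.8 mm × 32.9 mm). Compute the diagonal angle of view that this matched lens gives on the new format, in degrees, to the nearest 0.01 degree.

Equal long-edge AOV ⇒ f₂ = f₁ · 17.1/43.8 = 233 × 0.39041 ≈ 90.9658 mm.
Sensor diagonal = √(17.1² + 10.29²) = √398.2941 ≈ 19.9573 mm.
Diagonal AOV on the new format = 2·arctan(19.9573 / (2 × 90.9658)) = 2·arctan(0.10970) ≈ 12.5203°.

12.52°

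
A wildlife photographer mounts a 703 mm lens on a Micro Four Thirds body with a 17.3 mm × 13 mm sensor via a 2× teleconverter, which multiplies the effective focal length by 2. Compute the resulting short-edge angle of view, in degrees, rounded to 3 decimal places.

0.530°

Effective focal length f = 703 × 2 = 1406 mm.
α = 2·arctan(13 / (2 × 1406)) = 2·arctan(0.00462) ≈ 0.5298°.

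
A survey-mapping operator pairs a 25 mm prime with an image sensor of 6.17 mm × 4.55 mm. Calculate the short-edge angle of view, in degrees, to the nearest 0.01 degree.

Angle of view α = 2·arctan(h/2f) with h = 4.55 mm and f = 25 mm.
h/2f = 0.09100; arctan(0.09100) ≈ 5.1996°, so α ≈ 10.3992°.

10.40°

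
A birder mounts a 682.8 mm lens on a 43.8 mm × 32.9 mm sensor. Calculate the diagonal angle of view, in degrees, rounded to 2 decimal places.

4.59°

Sensor diagonal = √(43.8² + 32.9²) = √3000.8500 ≈ 54.7800 mm.
Angle of view α = 2·arctan(d/2f) with d = 54.7800 mm and f = 682.8 mm.
d/2f = 0.04011; arctan(0.04011) ≈ 2.2971°, so α ≈ 4.5943°.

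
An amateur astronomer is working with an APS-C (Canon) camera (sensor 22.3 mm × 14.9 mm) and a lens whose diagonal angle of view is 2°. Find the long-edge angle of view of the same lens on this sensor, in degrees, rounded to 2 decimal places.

1.66°

Sensor diagonal = √(22.3² + 14.9²) = √719.3000 ≈ 26.8198 mm.
From the diagonal AOV: f = 26.8198 / (2·tan(1°)) = 26.8198 / 0.03491 ≈ 768.2518 mm.
Long-edge AOV = 2·arctan(22.3 / (2 × 768.2518)) = 2·arctan(0.01451) ≈ 1.6630°.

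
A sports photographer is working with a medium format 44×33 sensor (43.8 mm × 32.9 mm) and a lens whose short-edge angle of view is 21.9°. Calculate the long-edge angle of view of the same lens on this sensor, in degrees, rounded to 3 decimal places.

28.888°

From the short-edge AOV: f = 32.9 / (2·tan(10.95°)) = 32.9 / 0.38695 ≈ 85.0240 mm.
Long-edge AOV = 2·arctan(43.8 / (2 × 85.0240)) = 2·arctan(0.25757) ≈ 28.8879°.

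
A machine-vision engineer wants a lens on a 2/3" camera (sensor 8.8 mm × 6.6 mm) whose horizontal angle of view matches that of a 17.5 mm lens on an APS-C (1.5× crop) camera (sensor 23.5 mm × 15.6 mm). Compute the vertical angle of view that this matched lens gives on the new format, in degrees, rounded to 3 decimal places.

Equal horizontal AOV ⇒ f₂ = f₁ · 8.8/23.5 = 17.5 × 0.37447 ≈ 6.5532 mm.
Vertical AOV on the new format = 2·arctan(6.6 / (2 × 6.5532)) = 2·arctan(0.50357) ≈ 53.4570°.

53.457°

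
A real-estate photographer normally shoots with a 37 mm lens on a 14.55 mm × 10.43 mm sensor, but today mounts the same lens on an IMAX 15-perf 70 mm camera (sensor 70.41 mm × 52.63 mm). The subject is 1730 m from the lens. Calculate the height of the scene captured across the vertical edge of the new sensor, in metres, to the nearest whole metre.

The focal length stays 37 mm; the relevant sensor dimension is now h = 52.63 mm. Object distance dₒ = 1730 m = 1.73e+06 mm.
Thin-lens field height W = h·(dₒ − f)/f = 52.63 × (1.73e+06 − 37)/37 ≈ 2460755.478 mm = 2460.76 m.

2461 m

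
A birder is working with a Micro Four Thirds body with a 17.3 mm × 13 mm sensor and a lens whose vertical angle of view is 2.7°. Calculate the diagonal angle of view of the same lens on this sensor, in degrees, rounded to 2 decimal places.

4.49°

From the vertical AOV: f = 13 / (2·tan(1.35°)) = 13 / 0.04713 ≈ 275.8175 mm.
Sensor diagonal = √(17.3² + 13²) = √468.2900 ≈ 21.6400 mm.
Diagonal AOV = 2·arctan(21.6400 / (2 × 275.8175)) = 2·arctan(0.03923) ≈ 4.4930°.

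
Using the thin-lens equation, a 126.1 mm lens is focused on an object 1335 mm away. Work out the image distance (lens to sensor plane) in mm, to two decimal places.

139.25 mm

1/dᵢ = 1/f − 1/dₒ = 1/126.1 − 1/1335 = 0.0071812 mm⁻¹.
dᵢ = 1/0.0071812 ≈ 139.2535 mm.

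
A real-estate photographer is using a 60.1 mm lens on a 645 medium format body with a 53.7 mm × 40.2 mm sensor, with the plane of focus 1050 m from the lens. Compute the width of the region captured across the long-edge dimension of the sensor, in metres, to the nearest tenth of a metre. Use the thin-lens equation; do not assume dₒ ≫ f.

dₒ: 1050 m = 1.05e+06 mm.
Similar triangles through the lens centre give W/dₒ = w/dᵢ; with 1/f = 1/dₒ + 1/dᵢ this gives W = w·(dₒ − f)/f.
W = 53.7 mm × (1.05e+06 − 60.1) / 60.1 = 53.7 × 17469.8819 ≈ 938132.656 mm = 938.133 m.

938.1 m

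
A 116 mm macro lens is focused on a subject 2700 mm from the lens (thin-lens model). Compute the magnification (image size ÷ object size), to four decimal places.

Thin lens: 1/f = 1/dₒ + 1/dᵢ → 1/dᵢ = 1/116 − 1/2700 = 0.0082503 mm⁻¹, so dᵢ ≈ 121.2074 mm.
Magnification m = dᵢ/dₒ = 121.2074/2700 ≈ 0.04489.

0.0449×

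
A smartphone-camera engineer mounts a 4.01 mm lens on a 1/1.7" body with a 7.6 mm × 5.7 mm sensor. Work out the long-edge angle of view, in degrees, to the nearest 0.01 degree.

Angle of view α = 2·arctan(w/2f) with w = 7.6 mm and f = 4.01 mm.
w/2f = 0.94763; arctan(0.94763) ≈ 43.4598°, so α ≈ 86.9195°.

86.92°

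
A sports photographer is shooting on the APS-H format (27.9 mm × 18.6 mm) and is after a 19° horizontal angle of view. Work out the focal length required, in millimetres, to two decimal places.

From α = 2·arctan(w/2f) we get f = w / (2·tan(α/2)).
With w = 27.9 mm and α/2 = 9.5°, tan(α/2) ≈ 0.16734, so f ≈ 27.9 / 0.33469 ≈ 83.3619 mm.

83.36 mm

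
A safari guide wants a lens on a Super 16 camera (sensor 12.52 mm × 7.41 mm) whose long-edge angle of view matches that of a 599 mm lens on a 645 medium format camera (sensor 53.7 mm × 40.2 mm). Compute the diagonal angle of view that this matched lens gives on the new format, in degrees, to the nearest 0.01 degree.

5.96°

Equal long-edge AOV ⇒ f₂ = f₁ · 12.52/53.7 = 599 × 0.23315 ≈ 139.6551 mm.
Sensor diagonal = √(12.52² + 7.41²) = √211.6585 ≈ 14.5485 mm.
Diagonal AOV on the new format = 2·arctan(14.5485 / (2 × 139.6551)) = 2·arctan(0.05209) ≈ 5.9634°.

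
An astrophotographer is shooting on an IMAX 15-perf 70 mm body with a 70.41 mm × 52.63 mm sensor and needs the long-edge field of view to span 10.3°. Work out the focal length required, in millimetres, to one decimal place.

From α = 2·arctan(w/2f) we get f = w / (2·tan(α/2)).
With w = 70.41 mm and α/2 = 5.15°, tan(α/2) ≈ 0.09013, so f ≈ 70.41 / 0.18025 ≈ 390.6141 mm.

390.6 mm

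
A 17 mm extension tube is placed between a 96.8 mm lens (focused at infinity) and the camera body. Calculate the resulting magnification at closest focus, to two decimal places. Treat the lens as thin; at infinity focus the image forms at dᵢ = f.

The tube moves the image plane from f to f + e, so dᵢ = 96.8 + 17 = 113.8 mm. Focus is achieved when 1/f = 1/dₒ + 1/dᵢ, giving dₒ = 1/(1/f − 1/(f+e)).
Magnification m = dᵢ/dₒ = (f+e)·(1/f − 1/(f+e)) = e/f = 17/96.8 ≈ 0.1756.

0.18×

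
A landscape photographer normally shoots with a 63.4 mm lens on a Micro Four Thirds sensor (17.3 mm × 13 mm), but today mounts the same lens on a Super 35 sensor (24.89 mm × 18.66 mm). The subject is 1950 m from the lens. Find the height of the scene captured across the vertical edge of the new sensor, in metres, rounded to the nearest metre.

574 m

The focal length stays 63.4 mm; the relevant sensor dimension is now h = 18.66 mm. Object distance dₒ = 1950 m = 1.95e+06 mm.
Thin-lens field height W = h·(dₒ − f)/f = 18.66 × (1.95e+06 − 63.4)/63.4 ≈ 573908.785 mm = 573.909 m.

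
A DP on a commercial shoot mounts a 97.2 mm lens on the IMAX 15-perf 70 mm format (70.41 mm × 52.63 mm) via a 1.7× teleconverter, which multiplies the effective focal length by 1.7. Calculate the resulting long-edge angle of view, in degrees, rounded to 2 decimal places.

Effective focal length f = 97.2 × 1.7 = 165.24 mm.
α = 2·arctan(70.41 / (2 × 165.24)) = 2·arctan(0.21305) ≈ 24.0545°.

24.05°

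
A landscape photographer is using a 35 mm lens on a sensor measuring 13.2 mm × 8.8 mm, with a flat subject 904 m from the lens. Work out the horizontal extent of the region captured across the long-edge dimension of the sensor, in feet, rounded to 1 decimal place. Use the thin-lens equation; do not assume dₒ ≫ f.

dₒ: 904 m = 904000 mm.
Similar triangles through the lens centre give W/dₒ = w/dᵢ; with 1/f = 1/dₒ + 1/dᵢ this gives W = w·(dₒ − f)/f.
W = 13.2 mm × (904000 − 35) / 35 = 13.2 × 25827.5714 ≈ 340923.943 mm = 340923.943/304.8 ft = 1118.52 ft.

1118.5 ft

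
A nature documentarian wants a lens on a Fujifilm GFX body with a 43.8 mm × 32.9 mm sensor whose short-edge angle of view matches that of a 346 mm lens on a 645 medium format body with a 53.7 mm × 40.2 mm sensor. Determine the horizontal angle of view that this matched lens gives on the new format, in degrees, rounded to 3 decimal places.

Equal short-edge AOV ⇒ f₂ = f₁ · 32.9/40.2 = 346 × 0.81841 ≈ 283.1692 mm.
Horizontal AOV on the new format = 2·arctan(43.8 / (2 × 283.1692)) = 2·arctan(0.07734) ≈ 8.8448°.

8.845°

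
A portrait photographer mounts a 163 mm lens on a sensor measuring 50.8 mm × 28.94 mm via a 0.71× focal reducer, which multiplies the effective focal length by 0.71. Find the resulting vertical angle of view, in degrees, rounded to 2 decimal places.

Effective focal length f = 163 × 0.71 = 115.73 mm.
α = 2·arctan(28.94 / (2 × 115.73)) = 2·arctan(0.12503) ≈ 14.2537°.

14.25°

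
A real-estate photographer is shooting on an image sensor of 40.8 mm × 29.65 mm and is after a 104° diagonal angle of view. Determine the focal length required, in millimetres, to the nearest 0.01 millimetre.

19.70 mm

Sensor diagonal = √(40.8² + 29.65²) = √2543.7625 ≈ 50.4357 mm.
From α = 2·arctan(d/2f) we get f = d / (2·tan(α/2)).
With d = 50.4357 mm and α/2 = 52°, tan(α/2) ≈ 1.27994, so f ≈ 50.4357 / 2.55988 ≈ 19.7024 mm.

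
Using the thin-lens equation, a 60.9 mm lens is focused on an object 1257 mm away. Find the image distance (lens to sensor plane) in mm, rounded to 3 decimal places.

64.001 mm

1/dᵢ = 1/f − 1/dₒ = 1/60.9 − 1/1257 = 0.0156248 mm⁻¹.
dᵢ = 1/0.0156248 ≈ 64.0008 mm.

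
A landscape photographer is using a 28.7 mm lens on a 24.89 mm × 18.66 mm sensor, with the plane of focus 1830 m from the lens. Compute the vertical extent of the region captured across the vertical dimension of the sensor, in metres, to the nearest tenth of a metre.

dₒ: 1830 m = 1.83e+06 mm.
Similar triangles through the lens centre give W/dₒ = h/dᵢ; with 1/f = 1/dₒ + 1/dᵢ this gives W = h·(dₒ − f)/f.
W = 18.66 mm × (1.83e+06 − 28.7) / 28.7 = 18.66 × 63762.0662 ≈ 1189800.155 mm = 1189.8 m.

1189.8 m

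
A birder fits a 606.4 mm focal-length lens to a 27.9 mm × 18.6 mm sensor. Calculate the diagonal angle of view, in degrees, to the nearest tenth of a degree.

3.2°

Sensor diagonal = √(27.9² + 18.6²) = √1124.3700 ≈ 33.5316 mm.
Angle of view α = 2·arctan(d/2f) with d = 33.5316 mm and f = 606.4 mm.
d/2f = 0.02765; arctan(0.02765) ≈ 1.5837°, so α ≈ 3.1674°.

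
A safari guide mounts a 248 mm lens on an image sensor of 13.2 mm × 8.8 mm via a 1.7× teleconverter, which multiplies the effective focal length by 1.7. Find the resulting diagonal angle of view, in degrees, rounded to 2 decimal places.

2.16°

Effective focal length f = 248 × 1.7 = 421.6 mm.
Sensor diagonal = √(13.2² + 8.8²) = √251.6800 ≈ 15.8644 mm.
α = 2·arctan(15.864 / (2 × 421.6)) = 2·arctan(0.01881) ≈ 2.1557°.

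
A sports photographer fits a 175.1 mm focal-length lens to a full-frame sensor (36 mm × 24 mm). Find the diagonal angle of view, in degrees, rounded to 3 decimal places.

Sensor diagonal = √(36² + 24²) = √1872.0000 ≈ 43.2666 mm.
Angle of view α = 2·arctan(d/2f) with d = 43.2666 mm and f = 175.1 mm.
d/2f = 0.12355; arctan(0.12355) ≈ 7.0431°, so α ≈ 14.0862°.

14.086°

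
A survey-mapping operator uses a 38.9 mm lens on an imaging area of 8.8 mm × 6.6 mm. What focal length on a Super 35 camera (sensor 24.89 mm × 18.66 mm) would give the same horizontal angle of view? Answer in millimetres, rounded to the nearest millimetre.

Equal angle of view means equal width/f ratio, so f₂ = f₁ · (width₂/width₁) = 38.9 × 24.89/8.8.
f₂ = 38.9 × 2.82841 ≈ 110.025 mm.

110 mm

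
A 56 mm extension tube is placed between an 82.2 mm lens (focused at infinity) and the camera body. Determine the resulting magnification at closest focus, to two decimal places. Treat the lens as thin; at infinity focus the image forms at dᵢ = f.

0.68×

The tube moves the image plane from f to f + e, so dᵢ = 82.2 + 56 = 138.2 mm. Focus is achieved when 1/f = 1/dₒ + 1/dᵢ, giving dₒ = 1/(1/f − 1/(f+e)).
Magnification m = dᵢ/dₒ = (f+e)·(1/f − 1/(f+e)) = e/f = 56/82.2 ≈ 0.6813.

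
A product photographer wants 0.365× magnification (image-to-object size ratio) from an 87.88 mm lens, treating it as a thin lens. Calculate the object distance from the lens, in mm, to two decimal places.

328.65 mm

With m = dᵢ/dₒ and 1/f = 1/dₒ + 1/dᵢ, substituting dᵢ = m·dₒ gives 1/f = (1 + 1/m)/dₒ, hence dₒ = f·(1 + 1/m).
dₒ = 87.88 × (1 + 1/0.365) = 87.88 × 3.73973 ≈ 328.647 mm.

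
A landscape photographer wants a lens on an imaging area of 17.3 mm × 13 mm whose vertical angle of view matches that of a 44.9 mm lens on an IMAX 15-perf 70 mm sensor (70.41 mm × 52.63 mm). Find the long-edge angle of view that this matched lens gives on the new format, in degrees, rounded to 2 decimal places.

Equal vertical AOV ⇒ f₂ = f₁ · 13/52.63 = 44.9 × 0.24701 ≈ 11.0906 mm.
Long-edge AOV on the new format = 2·arctan(17.3 / (2 × 11.0906)) = 2·arctan(0.77994) ≈ 75.9040°.

75.90°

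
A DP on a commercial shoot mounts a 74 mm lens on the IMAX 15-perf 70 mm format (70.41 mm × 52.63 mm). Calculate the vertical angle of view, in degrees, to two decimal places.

Angle of view α = 2·arctan(h/2f) with h = 52.63 mm and f = 74 mm.
h/2f = 0.35561; arctan(0.35561) ≈ 19.5758°, so α ≈ 39.1516°.

39.15°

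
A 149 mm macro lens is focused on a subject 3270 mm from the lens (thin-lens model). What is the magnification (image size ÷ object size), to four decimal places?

Thin lens: 1/f = 1/dₒ + 1/dᵢ → 1/dᵢ = 1/149 − 1/3270 = 0.0064056 mm⁻¹, so dᵢ ≈ 156.1134 mm.
Magnification m = dᵢ/dₒ = 156.1134/3270 ≈ 0.04774.

0.0477×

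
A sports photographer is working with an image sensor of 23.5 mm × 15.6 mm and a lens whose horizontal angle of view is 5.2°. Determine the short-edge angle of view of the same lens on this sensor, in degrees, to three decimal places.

3.453°

From the horizontal AOV: f = 23.5 / (2·tan(2.6°)) = 23.5 / 0.09082 ≈ 258.7551 mm.
Short-edge AOV = 2·arctan(15.6 / (2 × 258.7551)) = 2·arctan(0.03014) ≈ 3.4532°.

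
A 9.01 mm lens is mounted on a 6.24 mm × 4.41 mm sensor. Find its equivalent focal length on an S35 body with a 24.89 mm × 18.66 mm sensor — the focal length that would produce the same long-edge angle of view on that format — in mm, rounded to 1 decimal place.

35.9 mm

Equal angle of view means equal width/f ratio, so f₂ = f₁ · (width₂/width₁) = 9.01 × 24.89/6.24.
f₂ = 9.01 × 3.98878 ≈ 35.939 mm.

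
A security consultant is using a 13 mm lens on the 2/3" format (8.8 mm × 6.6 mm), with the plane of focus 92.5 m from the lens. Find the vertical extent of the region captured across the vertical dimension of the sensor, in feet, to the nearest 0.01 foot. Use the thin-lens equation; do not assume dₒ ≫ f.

154.05 ft

dₒ: 92.5 m = 92500 mm.
Similar triangles through the lens centre give W/dₒ = h/dᵢ; with 1/f = 1/dₒ + 1/dᵢ this gives W = h·(dₒ − f)/f.
W = 6.6 mm × (92500 − 13) / 13 = 6.6 × 7114.3846 ≈ 46954.938 mm = 46954.938/304.8 ft = 154.052 ft.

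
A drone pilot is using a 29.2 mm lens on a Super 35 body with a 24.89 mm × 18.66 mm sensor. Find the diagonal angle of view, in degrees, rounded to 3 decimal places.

56.086°

Sensor diagonal = √(24.89² + 18.66²) = √967.7077 ≈ 31.1080 mm.
Angle of view α = 2·arctan(d/2f) with d = 31.1080 mm and f = 29.2 mm.
d/2f = 0.53267; arctan(0.53267) ≈ 28.0429°, so α ≈ 56.0859°.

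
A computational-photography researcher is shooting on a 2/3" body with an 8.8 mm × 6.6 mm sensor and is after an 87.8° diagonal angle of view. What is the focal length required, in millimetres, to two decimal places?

Sensor diagonal = √(8.8² + 6.6²) = √121.0000 ≈ 11.0000 mm.
From α = 2·arctan(d/2f) we get f = d / (2·tan(α/2)).
With d = 11.0000 mm and α/2 = 43.9°, tan(α/2) ≈ 0.96232, so f ≈ 11.0000 / 1.92464 ≈ 5.7153 mm.

5.72 mm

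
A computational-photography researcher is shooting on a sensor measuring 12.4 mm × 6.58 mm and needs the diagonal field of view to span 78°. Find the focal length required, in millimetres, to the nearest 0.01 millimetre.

8.67 mm

Sensor diagonal = √(12.4² + 6.58²) = √197.0564 ≈ 14.0377 mm.
From α = 2·arctan(d/2f) we get f = d / (2·tan(α/2)).
With d = 14.0377 mm and α/2 = 39°, tan(α/2) ≈ 0.80978, so f ≈ 14.0377 / 1.61957 ≈ 8.6675 mm.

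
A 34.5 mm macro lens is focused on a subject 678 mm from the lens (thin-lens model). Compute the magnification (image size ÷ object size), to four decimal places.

0.0536×

Thin lens: 1/f = 1/dₒ + 1/dᵢ → 1/dᵢ = 1/34.5 − 1/678 = 0.0275106 mm⁻¹, so dᵢ ≈ 36.3497 mm.
Magnification m = dᵢ/dₒ = 36.3497/678 ≈ 0.05361.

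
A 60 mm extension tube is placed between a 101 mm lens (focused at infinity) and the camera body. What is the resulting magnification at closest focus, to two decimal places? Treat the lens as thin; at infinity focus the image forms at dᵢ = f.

The tube moves the image plane from f to f + e, so dᵢ = 101 + 60 = 161 mm. Focus is achieved when 1/f = 1/dₒ + 1/dᵢ, giving dₒ = 1/(1/f − 1/(f+e)).
Magnification m = dᵢ/dₒ = (f+e)·(1/f − 1/(f+e)) = e/f = 60/101 ≈ 0.5941.

0.59×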